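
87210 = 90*969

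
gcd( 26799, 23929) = 1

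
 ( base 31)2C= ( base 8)112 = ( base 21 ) 3b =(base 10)74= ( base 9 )82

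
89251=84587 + 4664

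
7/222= 7/222 = 0.03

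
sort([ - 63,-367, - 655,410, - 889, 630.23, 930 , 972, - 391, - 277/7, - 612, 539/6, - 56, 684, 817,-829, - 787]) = [  -  889, - 829, - 787,-655, - 612, - 391,-367 , - 63, - 56, - 277/7, 539/6, 410,630.23,684, 817, 930, 972 ]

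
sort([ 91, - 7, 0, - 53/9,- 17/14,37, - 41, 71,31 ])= [ - 41, - 7  , - 53/9,-17/14, 0,31 , 37 , 71,91] 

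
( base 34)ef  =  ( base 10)491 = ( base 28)hf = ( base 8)753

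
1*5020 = 5020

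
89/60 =1 + 29/60 = 1.48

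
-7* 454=-3178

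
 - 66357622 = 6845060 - 73202682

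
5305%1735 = 100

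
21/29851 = 21/29851 = 0.00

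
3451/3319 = 1 + 132/3319 = 1.04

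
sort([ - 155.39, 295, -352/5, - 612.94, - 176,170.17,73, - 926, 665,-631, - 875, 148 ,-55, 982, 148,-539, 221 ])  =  [ -926,-875, - 631, - 612.94, - 539, - 176, - 155.39,-352/5, - 55,73, 148, 148,  170.17 , 221, 295,665,982 ]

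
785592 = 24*32733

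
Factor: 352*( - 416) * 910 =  - 133253120=- 2^11*5^1*7^1*11^1*13^2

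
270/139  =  270/139  =  1.94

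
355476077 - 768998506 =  - 413522429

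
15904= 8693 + 7211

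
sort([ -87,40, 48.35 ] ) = [ - 87, 40, 48.35]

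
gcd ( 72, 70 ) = 2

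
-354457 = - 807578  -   - 453121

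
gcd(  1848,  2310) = 462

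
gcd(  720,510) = 30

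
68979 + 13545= 82524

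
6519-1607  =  4912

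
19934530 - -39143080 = 59077610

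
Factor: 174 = 2^1*3^1*29^1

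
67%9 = 4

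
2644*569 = 1504436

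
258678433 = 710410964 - 451732531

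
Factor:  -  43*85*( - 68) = 248540 = 2^2*5^1*17^2*43^1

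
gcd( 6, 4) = 2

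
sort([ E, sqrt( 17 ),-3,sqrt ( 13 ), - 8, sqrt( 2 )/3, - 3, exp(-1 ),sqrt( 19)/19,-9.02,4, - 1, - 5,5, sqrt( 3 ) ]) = [-9.02,-8 ,-5  ,- 3, -3,-1, sqrt( 19) /19,exp(-1),  sqrt ( 2 )/3,sqrt( 3), E,sqrt( 13),4, sqrt( 17), 5 ]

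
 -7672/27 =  - 285+23/27 = - 284.15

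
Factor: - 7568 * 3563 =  - 2^4 * 7^1*11^1*43^1*509^1=- 26964784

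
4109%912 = 461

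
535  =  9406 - 8871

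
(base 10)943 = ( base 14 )4B5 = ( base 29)13f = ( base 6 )4211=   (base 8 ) 1657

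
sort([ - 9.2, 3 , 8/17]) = [ - 9.2,8/17, 3]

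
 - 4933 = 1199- 6132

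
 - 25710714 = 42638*( -603 ) 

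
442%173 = 96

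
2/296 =1/148  =  0.01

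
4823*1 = 4823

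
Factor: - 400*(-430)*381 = 65532000= 2^5*3^1*5^3  *  43^1*127^1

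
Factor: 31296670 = 2^1*5^1*31^1*100957^1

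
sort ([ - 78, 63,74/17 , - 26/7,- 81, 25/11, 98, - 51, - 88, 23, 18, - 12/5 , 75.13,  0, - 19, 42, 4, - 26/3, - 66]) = [ - 88, - 81, - 78, - 66, - 51, - 19, - 26/3, - 26/7, - 12/5 , 0,25/11, 4,74/17, 18,  23,42, 63 , 75.13, 98]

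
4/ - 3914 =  - 1 + 1955/1957 = - 0.00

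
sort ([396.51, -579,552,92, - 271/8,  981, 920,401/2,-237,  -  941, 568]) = [-941 ,-579,  -  237, - 271/8, 92, 401/2, 396.51,552,568, 920,981] 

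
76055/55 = 15211/11 = 1382.82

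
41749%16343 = 9063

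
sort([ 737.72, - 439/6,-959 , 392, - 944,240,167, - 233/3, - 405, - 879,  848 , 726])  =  [ - 959, - 944,-879,-405,-233/3,  -  439/6, 167, 240, 392,  726,737.72, 848 ]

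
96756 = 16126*6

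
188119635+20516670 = 208636305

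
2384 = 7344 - 4960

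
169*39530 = 6680570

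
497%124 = 1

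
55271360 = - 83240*(-664) 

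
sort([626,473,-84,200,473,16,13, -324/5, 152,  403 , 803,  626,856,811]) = [  -  84  ,-324/5,13,16,152,  200,403, 473, 473,626,626,803, 811,856]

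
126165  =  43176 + 82989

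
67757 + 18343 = 86100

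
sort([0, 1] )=[0,1] 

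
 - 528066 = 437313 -965379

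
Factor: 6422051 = 6422051^1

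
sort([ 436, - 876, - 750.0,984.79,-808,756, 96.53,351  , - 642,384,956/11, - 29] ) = [ - 876, - 808, - 750.0,-642, - 29 , 956/11,96.53,351, 384,436,  756,984.79]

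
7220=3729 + 3491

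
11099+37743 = 48842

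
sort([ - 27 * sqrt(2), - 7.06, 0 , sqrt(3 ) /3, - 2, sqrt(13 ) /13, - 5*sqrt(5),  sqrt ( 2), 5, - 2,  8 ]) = [ - 27*sqrt( 2 ), - 5*sqrt(5),  -  7.06,-2, - 2,0,sqrt(13) /13, sqrt(3)/3, sqrt(2 ), 5, 8 ]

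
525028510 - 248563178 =276465332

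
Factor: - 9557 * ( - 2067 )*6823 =134783718537 = 3^1*13^1*19^1*53^1*503^1*6823^1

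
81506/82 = 993 + 40/41 = 993.98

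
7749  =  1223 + 6526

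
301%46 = 25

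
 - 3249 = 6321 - 9570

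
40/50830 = 4/5083 = 0.00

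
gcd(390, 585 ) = 195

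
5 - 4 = 1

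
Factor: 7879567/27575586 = 2^( - 1 )*3^( - 3)*149^1 * 257^( - 1)*1987^( - 1 )* 52883^1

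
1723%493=244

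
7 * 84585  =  592095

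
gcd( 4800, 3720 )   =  120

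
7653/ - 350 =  - 7653/350 = - 21.87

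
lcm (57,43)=2451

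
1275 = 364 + 911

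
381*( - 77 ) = -29337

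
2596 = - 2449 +5045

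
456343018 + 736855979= 1193198997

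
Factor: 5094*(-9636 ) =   -  2^3*3^3*  11^1*73^1*283^1 = - 49085784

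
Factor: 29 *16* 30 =2^5*3^1*5^1*29^1 = 13920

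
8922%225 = 147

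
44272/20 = 11068/5=2213.60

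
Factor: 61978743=3^3*2295509^1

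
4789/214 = 22 + 81/214 = 22.38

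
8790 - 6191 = 2599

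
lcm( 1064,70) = 5320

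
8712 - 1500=7212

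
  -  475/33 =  - 15 +20/33 =- 14.39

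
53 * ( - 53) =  - 2809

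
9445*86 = 812270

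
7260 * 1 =7260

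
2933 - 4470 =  - 1537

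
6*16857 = 101142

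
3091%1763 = 1328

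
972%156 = 36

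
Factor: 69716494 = 2^1*181^1 * 192587^1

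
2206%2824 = 2206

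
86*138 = 11868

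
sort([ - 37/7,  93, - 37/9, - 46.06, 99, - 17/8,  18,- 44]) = [ - 46.06, - 44,-37/7, - 37/9, - 17/8,18, 93 , 99 ] 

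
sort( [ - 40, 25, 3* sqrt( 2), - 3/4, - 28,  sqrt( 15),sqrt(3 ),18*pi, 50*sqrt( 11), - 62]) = [ - 62,  -  40, - 28,-3/4, sqrt( 3 ), sqrt( 15 ),  3*sqrt( 2),25,18 * pi,  50 *sqrt( 11) ]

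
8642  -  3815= 4827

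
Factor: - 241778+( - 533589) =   -  775367 = -775367^1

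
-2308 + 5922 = 3614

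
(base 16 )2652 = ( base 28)cea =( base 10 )9810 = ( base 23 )icc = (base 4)2121102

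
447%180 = 87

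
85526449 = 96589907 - 11063458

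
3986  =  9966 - 5980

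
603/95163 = 201/31721  =  0.01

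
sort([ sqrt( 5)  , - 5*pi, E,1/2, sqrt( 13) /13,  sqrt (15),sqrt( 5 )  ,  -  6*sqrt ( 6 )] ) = [-5*pi, - 6  *sqrt( 6),sqrt( 13 )/13 , 1/2,sqrt( 5 ),sqrt(5 ), E, sqrt( 15) ]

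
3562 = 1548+2014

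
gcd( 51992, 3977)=97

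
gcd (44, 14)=2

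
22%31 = 22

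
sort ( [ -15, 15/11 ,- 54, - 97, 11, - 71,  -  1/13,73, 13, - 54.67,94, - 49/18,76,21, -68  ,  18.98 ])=[ - 97, - 71, - 68,-54.67 ,-54,-15, - 49/18,-1/13,15/11, 11,13,18.98, 21, 73,76,94 ]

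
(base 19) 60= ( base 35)39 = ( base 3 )11020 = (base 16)72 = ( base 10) 114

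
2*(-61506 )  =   - 123012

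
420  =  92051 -91631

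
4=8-4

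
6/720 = 1/120 = 0.01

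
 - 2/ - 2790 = 1/1395 = 0.00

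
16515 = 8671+7844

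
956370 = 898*1065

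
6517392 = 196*33252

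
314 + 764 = 1078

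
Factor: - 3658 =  - 2^1*31^1*59^1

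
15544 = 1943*8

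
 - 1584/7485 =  - 528/2495 = - 0.21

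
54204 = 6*9034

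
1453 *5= 7265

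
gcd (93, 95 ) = 1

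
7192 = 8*899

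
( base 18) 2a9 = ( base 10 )837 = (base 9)1130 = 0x345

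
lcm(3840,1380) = 88320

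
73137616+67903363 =141040979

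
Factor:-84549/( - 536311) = 3^1*28183^1*536311^( - 1)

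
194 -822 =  - 628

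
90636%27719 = 7479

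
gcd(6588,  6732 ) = 36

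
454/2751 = 454/2751 = 0.17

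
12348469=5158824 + 7189645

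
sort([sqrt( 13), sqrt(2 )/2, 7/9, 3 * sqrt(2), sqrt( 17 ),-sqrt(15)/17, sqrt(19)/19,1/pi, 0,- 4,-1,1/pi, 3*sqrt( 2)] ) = [-4,  -  1,  -  sqrt(15)/17,0, sqrt(19)/19,1/pi  ,  1/pi , sqrt( 2 ) /2,7/9, sqrt( 13), sqrt(17 ), 3*sqrt( 2 ),3*sqrt (2 ) ] 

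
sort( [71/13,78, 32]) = [ 71/13,32,78]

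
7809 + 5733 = 13542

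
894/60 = 14 + 9/10 = 14.90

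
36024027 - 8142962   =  27881065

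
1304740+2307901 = 3612641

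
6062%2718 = 626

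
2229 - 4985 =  - 2756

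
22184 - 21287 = 897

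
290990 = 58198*5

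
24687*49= 1209663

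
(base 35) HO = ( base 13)388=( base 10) 619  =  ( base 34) I7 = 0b1001101011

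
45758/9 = 45758/9 = 5084.22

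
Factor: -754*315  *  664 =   -  157706640 = - 2^4*3^2*5^1*7^1*13^1*29^1 * 83^1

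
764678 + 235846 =1000524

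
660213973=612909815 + 47304158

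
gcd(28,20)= 4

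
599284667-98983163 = 500301504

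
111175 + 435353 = 546528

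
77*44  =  3388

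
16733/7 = 16733/7 = 2390.43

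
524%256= 12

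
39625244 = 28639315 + 10985929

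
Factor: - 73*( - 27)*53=3^3*53^1 * 73^1 = 104463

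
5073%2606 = 2467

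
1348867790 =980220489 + 368647301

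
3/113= 3/113   =  0.03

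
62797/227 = 62797/227= 276.64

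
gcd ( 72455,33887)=1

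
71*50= 3550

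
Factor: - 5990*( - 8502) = 50926980 = 2^2*3^1*5^1*13^1*109^1*599^1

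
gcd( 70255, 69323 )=1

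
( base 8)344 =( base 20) b8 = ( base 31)7B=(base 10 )228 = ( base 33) 6u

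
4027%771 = 172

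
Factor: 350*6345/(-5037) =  - 2^1 * 3^2*5^3*7^1*23^(- 1)*47^1*73^ ( - 1) = - 740250/1679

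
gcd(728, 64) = 8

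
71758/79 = 908+26/79 = 908.33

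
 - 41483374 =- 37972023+- 3511351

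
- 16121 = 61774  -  77895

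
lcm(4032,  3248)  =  116928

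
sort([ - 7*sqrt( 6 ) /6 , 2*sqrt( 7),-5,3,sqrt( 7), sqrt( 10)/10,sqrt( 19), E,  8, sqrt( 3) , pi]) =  [-5,  -  7*sqrt( 6 )/6,sqrt( 10)/10, sqrt(3 ),sqrt(7), E, 3, pi, sqrt(19),  2*sqrt( 7 ),8]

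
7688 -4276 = 3412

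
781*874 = 682594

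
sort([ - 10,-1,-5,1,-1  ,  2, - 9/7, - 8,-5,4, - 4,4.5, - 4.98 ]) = [ - 10, - 8, - 5, - 5, - 4.98, - 4, - 9/7, - 1 , - 1,1  ,  2,4,4.5 ]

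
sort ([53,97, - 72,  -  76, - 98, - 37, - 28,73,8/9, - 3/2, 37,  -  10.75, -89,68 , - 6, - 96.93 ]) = [ - 98, - 96.93,-89, - 76,-72, - 37, - 28,  -  10.75, - 6, - 3/2 , 8/9 , 37,53,68,73,97 ]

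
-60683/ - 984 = 60683/984  =  61.67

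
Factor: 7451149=23^1*131^1 * 2473^1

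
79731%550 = 531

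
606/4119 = 202/1373 = 0.15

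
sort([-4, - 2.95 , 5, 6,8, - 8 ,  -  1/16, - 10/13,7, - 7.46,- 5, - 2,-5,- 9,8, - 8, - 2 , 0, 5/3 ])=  [-9 ,-8,-8,-7.46, - 5, -5, - 4, - 2.95,-2,-2,-10/13, - 1/16,  0,5/3,5,6,7,8, 8 ]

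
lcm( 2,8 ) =8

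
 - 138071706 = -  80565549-57506157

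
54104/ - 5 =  - 54104/5 = - 10820.80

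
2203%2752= 2203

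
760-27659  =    -  26899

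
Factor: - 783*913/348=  - 2^( -2) * 3^2*11^1*83^1 = - 8217/4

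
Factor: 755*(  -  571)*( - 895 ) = 385838975  =  5^2*151^1*179^1*571^1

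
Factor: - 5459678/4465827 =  - 2^1*3^( - 3)  *  7^2*193^( - 1)*857^(-1)  *55711^1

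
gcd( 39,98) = 1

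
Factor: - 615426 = - 2^1*3^1* 7^1 *14653^1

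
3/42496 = 3/42496 = 0.00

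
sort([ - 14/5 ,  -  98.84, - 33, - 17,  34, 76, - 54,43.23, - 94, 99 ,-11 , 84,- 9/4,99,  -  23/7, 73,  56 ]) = [- 98.84,  -  94, - 54, - 33, -17, - 11,-23/7,-14/5,-9/4,34,43.23,56, 73, 76, 84, 99,99] 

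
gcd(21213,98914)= 1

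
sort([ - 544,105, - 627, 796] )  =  [ - 627,  -  544,105,  796 ]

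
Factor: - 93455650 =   -  2^1*5^2*1869113^1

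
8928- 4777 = 4151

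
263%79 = 26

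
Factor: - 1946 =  - 2^1*7^1*139^1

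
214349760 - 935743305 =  - 721393545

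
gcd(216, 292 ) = 4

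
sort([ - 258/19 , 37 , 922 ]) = [ - 258/19, 37 , 922 ]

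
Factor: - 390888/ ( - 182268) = 2^1*83^ ( - 1)* 89^1 = 178/83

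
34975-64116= - 29141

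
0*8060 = 0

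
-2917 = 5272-8189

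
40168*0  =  0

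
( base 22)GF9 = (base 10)8083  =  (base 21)I6J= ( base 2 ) 1111110010011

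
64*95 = 6080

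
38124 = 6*6354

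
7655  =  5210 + 2445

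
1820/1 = 1820 = 1820.00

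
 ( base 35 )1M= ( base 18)33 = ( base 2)111001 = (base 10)57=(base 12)49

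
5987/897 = 6 + 605/897 = 6.67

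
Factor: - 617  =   - 617^1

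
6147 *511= 3141117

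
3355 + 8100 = 11455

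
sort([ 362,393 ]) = [ 362, 393]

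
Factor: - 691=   -691^1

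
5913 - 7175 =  - 1262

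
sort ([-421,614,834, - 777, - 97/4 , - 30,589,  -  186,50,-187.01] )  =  [ - 777, - 421, - 187.01,  -  186, -30, - 97/4, 50,589,614,  834] 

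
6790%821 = 222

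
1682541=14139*119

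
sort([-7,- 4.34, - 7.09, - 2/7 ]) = [ - 7.09, - 7, - 4.34 ,  -  2/7]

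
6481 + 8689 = 15170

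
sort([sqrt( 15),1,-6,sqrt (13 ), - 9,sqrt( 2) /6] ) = [ - 9,  -  6,  sqrt( 2)/6,1,sqrt (13),sqrt( 15 )]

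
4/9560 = 1/2390= 0.00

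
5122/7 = 5122/7 = 731.71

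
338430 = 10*33843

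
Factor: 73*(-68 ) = -2^2*17^1*73^1 = -4964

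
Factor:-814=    - 2^1*11^1*37^1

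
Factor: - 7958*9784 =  - 2^4*23^1*173^1 * 1223^1=- 77861072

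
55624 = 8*6953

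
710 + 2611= 3321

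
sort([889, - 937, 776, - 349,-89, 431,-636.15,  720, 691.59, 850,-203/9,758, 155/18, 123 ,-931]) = [ - 937, - 931, - 636.15,-349,-89,-203/9, 155/18, 123, 431 , 691.59 , 720 , 758,776,850, 889]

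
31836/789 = 10612/263=40.35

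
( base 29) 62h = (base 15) 17B6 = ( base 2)1010000000001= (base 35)46b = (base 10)5121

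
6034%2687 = 660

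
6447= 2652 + 3795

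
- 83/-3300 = 83/3300 = 0.03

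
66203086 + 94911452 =161114538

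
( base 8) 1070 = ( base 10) 568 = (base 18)1DA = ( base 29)JH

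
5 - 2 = 3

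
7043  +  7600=14643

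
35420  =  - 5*(- 7084 ) 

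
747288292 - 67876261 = 679412031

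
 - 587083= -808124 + 221041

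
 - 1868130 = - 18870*99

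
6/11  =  6/11 = 0.55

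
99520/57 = 1745 + 55/57 = 1745.96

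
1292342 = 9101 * 142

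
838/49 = 17 + 5/49 = 17.10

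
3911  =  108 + 3803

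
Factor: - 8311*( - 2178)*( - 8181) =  - 2^1*3^6*11^2*101^1*8311^1 = - 148087209798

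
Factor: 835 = 5^1  *  167^1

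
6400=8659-2259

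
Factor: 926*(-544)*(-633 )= 2^6*3^1*17^1*211^1 * 463^1 =318869952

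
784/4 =196 = 196.00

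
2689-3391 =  - 702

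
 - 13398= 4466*( - 3)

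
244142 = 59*4138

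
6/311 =6/311 =0.02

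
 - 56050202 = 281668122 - 337718324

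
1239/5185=1239/5185 = 0.24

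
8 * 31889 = 255112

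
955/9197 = 955/9197 = 0.10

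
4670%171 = 53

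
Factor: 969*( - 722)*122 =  - 2^2*3^1 * 17^1*19^3 *61^1 = - 85353396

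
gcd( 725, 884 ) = 1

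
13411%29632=13411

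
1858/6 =309 + 2/3 = 309.67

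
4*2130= 8520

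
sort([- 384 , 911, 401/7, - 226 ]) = [-384, - 226,401/7,  911]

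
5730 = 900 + 4830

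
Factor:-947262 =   -  2^1 * 3^1 * 157877^1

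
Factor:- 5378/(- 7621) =2^1*2689^1*7621^ (  -  1)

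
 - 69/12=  - 6 + 1/4 = -5.75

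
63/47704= 63/47704= 0.00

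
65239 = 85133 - 19894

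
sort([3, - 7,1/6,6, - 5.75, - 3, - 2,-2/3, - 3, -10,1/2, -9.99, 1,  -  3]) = [ -10, - 9.99, - 7, - 5.75, - 3,-3, -3, - 2, - 2/3, 1/6, 1/2,1 , 3,6]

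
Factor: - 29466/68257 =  - 2^1*3^2*7^( - 3) * 199^ ( - 1) *1637^1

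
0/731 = 0 = 0.00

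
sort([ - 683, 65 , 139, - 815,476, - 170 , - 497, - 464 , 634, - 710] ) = [ - 815, - 710,-683, - 497, -464,-170, 65,  139, 476 , 634 ] 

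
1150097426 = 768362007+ 381735419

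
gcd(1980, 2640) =660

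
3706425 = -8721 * (-425 ) 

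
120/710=12/71 = 0.17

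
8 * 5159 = 41272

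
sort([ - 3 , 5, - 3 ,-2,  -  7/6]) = [ - 3, - 3, - 2, - 7/6, 5]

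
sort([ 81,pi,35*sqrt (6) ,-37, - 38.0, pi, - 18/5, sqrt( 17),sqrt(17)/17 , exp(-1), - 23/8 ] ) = [  -  38.0, - 37, - 18/5,  -  23/8, sqrt( 17)/17,exp(  -  1), pi  ,  pi,sqrt ( 17),  81, 35 *sqrt( 6)] 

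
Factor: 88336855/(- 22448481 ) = -3^( - 1)*5^1*11^ ( - 1 )*19^( - 1 )*35803^( - 1)*17667371^1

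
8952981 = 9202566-249585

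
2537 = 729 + 1808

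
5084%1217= 216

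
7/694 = 7/694= 0.01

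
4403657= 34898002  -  30494345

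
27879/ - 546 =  - 9293/182= -51.06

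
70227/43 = 1633 + 8/43  =  1633.19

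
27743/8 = 27743/8 =3467.88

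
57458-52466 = 4992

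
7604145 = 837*9085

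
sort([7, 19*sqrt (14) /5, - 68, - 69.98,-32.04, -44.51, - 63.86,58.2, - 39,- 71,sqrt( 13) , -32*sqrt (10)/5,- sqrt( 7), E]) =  [-71, - 69.98, - 68, - 63.86, -44.51,  -  39, - 32.04,-32*sqrt(10)/5, -sqrt(7 ), E, sqrt( 13 ), 7,19*sqrt( 14) /5, 58.2]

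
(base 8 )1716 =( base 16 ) 3CE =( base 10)974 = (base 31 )10d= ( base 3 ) 1100002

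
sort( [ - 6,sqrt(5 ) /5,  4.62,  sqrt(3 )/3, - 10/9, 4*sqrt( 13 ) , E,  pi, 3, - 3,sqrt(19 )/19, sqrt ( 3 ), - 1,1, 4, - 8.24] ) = [ - 8.24, - 6, - 3, - 10/9, - 1, sqrt( 19)/19, sqrt (5) /5, sqrt(3)/3, 1,sqrt( 3),E, 3, pi,4, 4.62,4 *sqrt( 13) ] 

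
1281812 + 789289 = 2071101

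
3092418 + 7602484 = 10694902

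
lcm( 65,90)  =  1170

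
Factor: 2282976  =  2^5*3^2*7927^1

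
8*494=3952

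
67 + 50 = 117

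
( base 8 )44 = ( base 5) 121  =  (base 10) 36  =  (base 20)1g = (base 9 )40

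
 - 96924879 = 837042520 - 933967399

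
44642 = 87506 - 42864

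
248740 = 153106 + 95634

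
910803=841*1083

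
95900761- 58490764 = 37409997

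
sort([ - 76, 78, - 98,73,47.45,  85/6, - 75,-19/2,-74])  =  [ - 98, - 76,-75,-74, -19/2, 85/6,47.45,73,78]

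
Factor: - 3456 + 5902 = 2^1*1223^1 = 2446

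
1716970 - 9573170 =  - 7856200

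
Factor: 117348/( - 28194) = -2^1*7^1*11^1*37^(- 1 ) = - 154/37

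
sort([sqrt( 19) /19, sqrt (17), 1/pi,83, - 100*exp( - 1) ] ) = [ - 100*exp(-1 ),  sqrt ( 19 ) /19, 1/pi,sqrt(17 ),  83 ]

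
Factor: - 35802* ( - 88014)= 3151077228 = 2^2*3^5*13^1*17^1* 14669^1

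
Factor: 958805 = 5^1* 113^1*1697^1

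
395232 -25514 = 369718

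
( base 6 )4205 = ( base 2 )1110101101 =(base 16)3ad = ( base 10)941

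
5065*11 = 55715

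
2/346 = 1/173=0.01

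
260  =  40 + 220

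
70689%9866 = 1627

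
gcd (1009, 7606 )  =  1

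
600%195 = 15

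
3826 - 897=2929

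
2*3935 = 7870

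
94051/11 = 94051/11=8550.09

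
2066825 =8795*235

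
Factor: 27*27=3^6= 729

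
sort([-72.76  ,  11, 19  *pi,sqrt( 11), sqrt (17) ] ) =[- 72.76, sqrt( 11 ), sqrt( 17 ),11,19*pi] 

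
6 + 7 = 13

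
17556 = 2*8778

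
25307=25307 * 1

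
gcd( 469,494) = 1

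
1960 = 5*392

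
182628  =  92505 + 90123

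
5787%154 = 89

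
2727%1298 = 131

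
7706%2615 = 2476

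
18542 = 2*9271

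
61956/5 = 12391 + 1/5 = 12391.20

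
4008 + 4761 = 8769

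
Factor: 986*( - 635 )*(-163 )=2^1*5^1 * 17^1*29^1*127^1*163^1= 102055930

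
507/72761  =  39/5597= 0.01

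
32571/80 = 407+11/80 = 407.14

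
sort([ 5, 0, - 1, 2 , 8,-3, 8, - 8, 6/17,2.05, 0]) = [ - 8 ,- 3,-1, 0, 0, 6/17, 2, 2.05, 5  ,  8,8]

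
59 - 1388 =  - 1329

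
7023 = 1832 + 5191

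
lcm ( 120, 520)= 1560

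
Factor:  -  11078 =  - 2^1*29^1*191^1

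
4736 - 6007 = -1271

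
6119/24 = 6119/24 = 254.96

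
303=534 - 231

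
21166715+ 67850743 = 89017458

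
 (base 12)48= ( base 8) 70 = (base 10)56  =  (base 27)22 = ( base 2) 111000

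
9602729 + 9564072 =19166801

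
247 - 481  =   - 234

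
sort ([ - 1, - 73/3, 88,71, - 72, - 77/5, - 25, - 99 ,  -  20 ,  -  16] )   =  [ - 99, - 72, - 25, - 73/3 , - 20, - 16, - 77/5, - 1,71, 88 ] 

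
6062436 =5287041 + 775395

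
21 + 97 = 118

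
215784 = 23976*9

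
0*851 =0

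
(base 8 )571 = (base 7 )1046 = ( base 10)377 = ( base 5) 3002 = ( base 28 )dd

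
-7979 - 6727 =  - 14706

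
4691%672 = 659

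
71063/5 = 71063/5 = 14212.60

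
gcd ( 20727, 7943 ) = 47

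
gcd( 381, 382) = 1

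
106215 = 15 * 7081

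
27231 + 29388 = 56619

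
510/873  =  170/291 = 0.58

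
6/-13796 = -1+6895/6898 = - 0.00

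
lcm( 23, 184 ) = 184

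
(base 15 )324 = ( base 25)139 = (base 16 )2c5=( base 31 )mr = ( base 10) 709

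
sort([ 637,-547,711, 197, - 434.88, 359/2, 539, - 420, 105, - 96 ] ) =[  -  547, - 434.88, - 420, - 96 , 105,359/2 , 197,539,637,711 ] 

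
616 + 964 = 1580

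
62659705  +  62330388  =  124990093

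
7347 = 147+7200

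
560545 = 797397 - 236852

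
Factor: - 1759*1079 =-13^1*83^1*1759^1= - 1897961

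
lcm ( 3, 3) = 3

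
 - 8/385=-8/385 = - 0.02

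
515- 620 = - 105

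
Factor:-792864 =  - 2^5*3^2*2753^1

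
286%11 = 0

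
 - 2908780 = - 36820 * 79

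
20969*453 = 9498957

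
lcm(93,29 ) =2697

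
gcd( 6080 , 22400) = 320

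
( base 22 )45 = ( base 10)93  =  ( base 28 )39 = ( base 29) 36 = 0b1011101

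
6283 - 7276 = -993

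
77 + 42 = 119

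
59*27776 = 1638784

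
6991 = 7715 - 724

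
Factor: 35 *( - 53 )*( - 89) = 5^1 * 7^1*53^1*89^1 = 165095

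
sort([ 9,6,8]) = [6,8,9 ]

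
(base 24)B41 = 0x1921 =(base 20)g1d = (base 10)6433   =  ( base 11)4919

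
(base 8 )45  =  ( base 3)1101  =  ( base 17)23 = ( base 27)1a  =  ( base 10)37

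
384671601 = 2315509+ 382356092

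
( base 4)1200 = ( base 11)88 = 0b1100000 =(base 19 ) 51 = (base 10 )96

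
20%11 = 9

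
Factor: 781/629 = 11^1*17^( - 1)*37^( - 1)*  71^1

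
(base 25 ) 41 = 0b1100101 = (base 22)4d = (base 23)49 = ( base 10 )101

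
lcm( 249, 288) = 23904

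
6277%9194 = 6277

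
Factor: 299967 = 3^1*99989^1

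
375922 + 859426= 1235348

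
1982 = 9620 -7638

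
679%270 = 139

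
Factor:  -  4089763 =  - 4089763^1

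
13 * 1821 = 23673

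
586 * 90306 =52919316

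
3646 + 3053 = 6699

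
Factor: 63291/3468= 73/4= 2^( - 2) *73^1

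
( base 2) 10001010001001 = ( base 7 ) 34530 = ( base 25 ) e3g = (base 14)3317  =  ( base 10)8841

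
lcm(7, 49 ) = 49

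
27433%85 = 63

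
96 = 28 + 68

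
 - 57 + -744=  - 801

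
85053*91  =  7739823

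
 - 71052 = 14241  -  85293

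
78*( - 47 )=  - 3666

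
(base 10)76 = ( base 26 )2o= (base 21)3d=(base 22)3a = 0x4C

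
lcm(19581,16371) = 998631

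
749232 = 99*7568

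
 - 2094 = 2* (- 1047 )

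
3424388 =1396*2453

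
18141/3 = 6047 = 6047.00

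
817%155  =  42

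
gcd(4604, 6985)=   1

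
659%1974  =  659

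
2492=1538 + 954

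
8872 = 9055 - 183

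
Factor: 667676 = 2^2*166919^1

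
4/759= 4/759 = 0.01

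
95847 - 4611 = 91236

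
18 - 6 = 12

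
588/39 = 15 + 1/13 = 15.08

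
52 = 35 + 17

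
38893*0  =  0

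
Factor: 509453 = 7^2*37^1*281^1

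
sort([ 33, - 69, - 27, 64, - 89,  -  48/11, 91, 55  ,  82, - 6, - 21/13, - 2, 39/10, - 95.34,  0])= [-95.34, - 89, - 69, - 27,  -  6, - 48/11, - 2, - 21/13, 0,  39/10, 33 , 55, 64,82, 91 ]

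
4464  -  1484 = 2980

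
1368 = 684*2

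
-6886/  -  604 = 3443/302 = 11.40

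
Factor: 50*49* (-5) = -12250  =  -2^1 * 5^3  *  7^2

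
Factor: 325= 5^2*13^1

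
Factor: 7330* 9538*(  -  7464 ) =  - 521834662560 = - 2^5*3^1*5^1*19^1* 251^1*311^1*733^1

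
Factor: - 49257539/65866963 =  - 23^ (  -  1)*67^(- 1 )*42743^(- 1)*49257539^1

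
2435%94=85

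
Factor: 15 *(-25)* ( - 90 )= 33750 = 2^1*3^3*5^4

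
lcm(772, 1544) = 1544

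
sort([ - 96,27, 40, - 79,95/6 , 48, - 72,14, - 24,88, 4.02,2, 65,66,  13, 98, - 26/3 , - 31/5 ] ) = [ - 96, - 79, - 72, - 24, - 26/3, - 31/5,2,4.02,13,  14, 95/6  ,  27,40, 48, 65, 66 , 88, 98]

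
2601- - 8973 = 11574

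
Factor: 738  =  2^1*3^2*41^1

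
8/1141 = 8/1141  =  0.01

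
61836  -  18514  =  43322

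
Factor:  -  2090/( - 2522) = 5^1  *  11^1*13^( - 1 )*19^1 * 97^ (  -  1)  =  1045/1261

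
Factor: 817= 19^1*43^1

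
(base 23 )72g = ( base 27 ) 54c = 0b111010110101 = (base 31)3SE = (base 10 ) 3765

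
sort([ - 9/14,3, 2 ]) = [ - 9/14,2 , 3] 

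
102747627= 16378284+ 86369343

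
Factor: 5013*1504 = 7539552 = 2^5*3^2*47^1*557^1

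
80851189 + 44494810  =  125345999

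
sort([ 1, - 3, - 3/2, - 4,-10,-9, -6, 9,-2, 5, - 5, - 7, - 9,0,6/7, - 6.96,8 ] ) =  [ - 10, - 9 , - 9, - 7, - 6.96, - 6,-5, - 4, - 3, - 2, -3/2, 0,6/7,1,5,8, 9 ] 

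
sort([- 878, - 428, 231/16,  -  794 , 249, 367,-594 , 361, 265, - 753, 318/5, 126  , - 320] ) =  [ - 878,-794, - 753, - 594, - 428, - 320,231/16, 318/5, 126,  249 , 265,361 , 367 ]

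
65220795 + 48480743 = 113701538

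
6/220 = 3/110 = 0.03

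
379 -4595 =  - 4216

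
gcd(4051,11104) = 1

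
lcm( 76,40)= 760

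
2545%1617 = 928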